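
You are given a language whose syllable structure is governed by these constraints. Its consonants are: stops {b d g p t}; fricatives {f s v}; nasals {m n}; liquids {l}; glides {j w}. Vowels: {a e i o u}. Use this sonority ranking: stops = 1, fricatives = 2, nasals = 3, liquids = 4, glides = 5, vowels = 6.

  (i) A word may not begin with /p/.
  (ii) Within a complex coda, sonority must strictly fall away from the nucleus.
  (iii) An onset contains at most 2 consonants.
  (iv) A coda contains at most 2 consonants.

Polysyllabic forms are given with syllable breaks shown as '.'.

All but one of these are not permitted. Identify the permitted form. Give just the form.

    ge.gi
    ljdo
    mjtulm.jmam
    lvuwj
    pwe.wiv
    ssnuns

ge.gi — σ1 onset /g/, coda /∅/ ok; σ2 onset /g/, coda /∅/ ok → permitted
ljdo — violates constraint (iii): syllable 1 onset /ljd/ has 3 consonants (> 2) → not permitted
mjtulm.jmam — violates constraint (iii): syllable 1 onset /mjt/ has 3 consonants (> 2) → not permitted
lvuwj — violates constraint (ii): syllable 1 coda /wj/: /w/ (glide, 5) → /j/ (glide, 5) does not fall → not permitted
pwe.wiv — violates constraint (i): word begins with /p/ → not permitted
ssnuns — violates constraint (iii): syllable 1 onset /ssn/ has 3 consonants (> 2) → not permitted

ge.gi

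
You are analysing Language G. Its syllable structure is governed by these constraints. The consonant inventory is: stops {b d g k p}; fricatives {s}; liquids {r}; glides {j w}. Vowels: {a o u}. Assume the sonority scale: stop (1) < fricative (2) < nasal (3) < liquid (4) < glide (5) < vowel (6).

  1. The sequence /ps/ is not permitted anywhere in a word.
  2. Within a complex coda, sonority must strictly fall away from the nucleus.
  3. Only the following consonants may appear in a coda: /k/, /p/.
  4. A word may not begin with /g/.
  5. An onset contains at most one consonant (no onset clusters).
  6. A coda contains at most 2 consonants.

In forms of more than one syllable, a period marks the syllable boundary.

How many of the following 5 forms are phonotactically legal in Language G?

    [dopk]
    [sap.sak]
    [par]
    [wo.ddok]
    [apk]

0

[dopk] — violates constraint 2: syllable 1 coda /pk/: /p/ (stop, 1) → /k/ (stop, 1) does not fall → phonotactically illegal
[sap.sak] — violates constraint 1: contains banned sequence /ps/ → phonotactically illegal
[par] — violates constraint 3: syllable 1 coda contains /r/, which is not a licensed coda consonant → phonotactically illegal
[wo.ddok] — violates constraint 5: syllable 2 onset /dd/ has 2 consonants (> 1) → phonotactically illegal
[apk] — violates constraint 2: syllable 1 coda /pk/: /p/ (stop, 1) → /k/ (stop, 1) does not fall → phonotactically illegal
No form is phonotactically legal → 0.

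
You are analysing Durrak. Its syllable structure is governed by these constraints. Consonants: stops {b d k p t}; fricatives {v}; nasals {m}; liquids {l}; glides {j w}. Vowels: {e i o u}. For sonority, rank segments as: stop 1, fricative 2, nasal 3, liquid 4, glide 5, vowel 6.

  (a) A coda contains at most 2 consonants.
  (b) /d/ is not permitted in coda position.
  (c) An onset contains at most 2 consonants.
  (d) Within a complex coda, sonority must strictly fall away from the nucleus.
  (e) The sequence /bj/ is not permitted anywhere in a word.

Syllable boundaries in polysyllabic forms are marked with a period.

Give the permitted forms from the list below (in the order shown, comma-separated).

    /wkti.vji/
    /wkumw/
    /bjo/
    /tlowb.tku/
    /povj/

/wkti.vji/ — violates constraint (c): syllable 1 onset /wkt/ has 3 consonants (> 2) → not permitted
/wkumw/ — violates constraint (d): syllable 1 coda /mw/: /m/ (nasal, 3) → /w/ (glide, 5) does not fall → not permitted
/bjo/ — violates constraint (e): contains banned sequence /bj/ → not permitted
/tlowb.tku/ — σ1 onset /tl/ (2C), coda /wb/ (5→1 falls) ok; σ2 onset /tk/ (2C), coda /∅/ ok → permitted
/povj/ — violates constraint (d): syllable 1 coda /vj/: /v/ (fricative, 2) → /j/ (glide, 5) does not fall → not permitted

/tlowb.tku/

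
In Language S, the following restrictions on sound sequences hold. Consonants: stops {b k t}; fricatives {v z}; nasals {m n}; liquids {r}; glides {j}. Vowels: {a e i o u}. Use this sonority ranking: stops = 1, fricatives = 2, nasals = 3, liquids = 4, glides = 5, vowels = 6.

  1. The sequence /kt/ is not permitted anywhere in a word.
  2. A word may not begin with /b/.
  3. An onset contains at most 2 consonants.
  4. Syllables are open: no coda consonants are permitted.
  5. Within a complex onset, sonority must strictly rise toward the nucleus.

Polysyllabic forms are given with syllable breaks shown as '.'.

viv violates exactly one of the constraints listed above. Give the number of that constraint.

4

viv: syllable 1 coda /v/ has 1 consonant (> 0).
This is a violation of constraint 4: "Syllables are open: no coda consonants are permitted."
The remaining constraints (1, 2, 3, 5) are satisfied.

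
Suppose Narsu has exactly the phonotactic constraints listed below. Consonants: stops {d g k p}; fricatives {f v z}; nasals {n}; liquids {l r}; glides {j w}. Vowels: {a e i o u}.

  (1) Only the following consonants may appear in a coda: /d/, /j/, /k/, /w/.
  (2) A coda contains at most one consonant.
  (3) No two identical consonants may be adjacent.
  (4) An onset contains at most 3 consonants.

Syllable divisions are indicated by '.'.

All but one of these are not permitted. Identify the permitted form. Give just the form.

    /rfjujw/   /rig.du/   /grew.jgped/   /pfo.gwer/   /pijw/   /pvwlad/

/grew.jgped/

/rfjujw/ — violates constraint 2: syllable 1 coda /jw/ has 2 consonants (> 1) → not permitted
/rig.du/ — violates constraint 1: syllable 1 coda contains /g/, which is not a licensed coda consonant → not permitted
/grew.jgped/ — σ1 onset /gr/ (2C), coda /w/ ok; σ2 onset /jgp/ (3C), coda /d/ ok → permitted
/pfo.gwer/ — violates constraint 1: syllable 2 coda contains /r/, which is not a licensed coda consonant → not permitted
/pijw/ — violates constraint 2: syllable 1 coda /jw/ has 2 consonants (> 1) → not permitted
/pvwlad/ — violates constraint 4: syllable 1 onset /pvwl/ has 4 consonants (> 3) → not permitted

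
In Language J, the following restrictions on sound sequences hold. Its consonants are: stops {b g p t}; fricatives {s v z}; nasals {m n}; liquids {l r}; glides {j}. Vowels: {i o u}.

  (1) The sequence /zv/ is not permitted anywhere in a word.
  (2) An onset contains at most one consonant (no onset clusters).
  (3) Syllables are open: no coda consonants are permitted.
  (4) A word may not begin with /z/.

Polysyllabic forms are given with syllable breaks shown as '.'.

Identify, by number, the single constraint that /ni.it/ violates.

3

/ni.it/: syllable 2 coda /t/ has 1 consonant (> 0).
This is a violation of constraint 3: "Syllables are open: no coda consonants are permitted."
The remaining constraints (1, 2, 4) are satisfied.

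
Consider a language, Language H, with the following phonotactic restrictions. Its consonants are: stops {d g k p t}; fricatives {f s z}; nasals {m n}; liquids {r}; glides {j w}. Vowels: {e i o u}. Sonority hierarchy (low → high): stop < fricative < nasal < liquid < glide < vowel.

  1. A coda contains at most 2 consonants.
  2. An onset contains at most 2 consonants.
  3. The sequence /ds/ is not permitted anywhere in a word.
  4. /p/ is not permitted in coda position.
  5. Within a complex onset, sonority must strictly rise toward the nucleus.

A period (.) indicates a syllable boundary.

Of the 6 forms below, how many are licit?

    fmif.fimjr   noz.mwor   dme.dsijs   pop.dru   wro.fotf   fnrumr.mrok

fmif.fimjr — violates constraint 1: syllable 2 coda /mjr/ has 3 consonants (> 2) → illicit
noz.mwor — σ1 onset /n/, coda /z/ ok; σ2 onset /mw/ (3→5 rises), coda /r/ ok → licit
dme.dsijs — violates constraint 3: contains banned sequence /ds/ → illicit
pop.dru — violates constraint 4: syllable 1 coda contains /p/ → illicit
wro.fotf — violates constraint 5: syllable 1 onset /wr/: /w/ (glide, 5) → /r/ (liquid, 4) does not rise → illicit
fnrumr.mrok — violates constraint 2: syllable 1 onset /fnr/ has 3 consonants (> 2) → illicit
Licit: noz.mwor → 1.

1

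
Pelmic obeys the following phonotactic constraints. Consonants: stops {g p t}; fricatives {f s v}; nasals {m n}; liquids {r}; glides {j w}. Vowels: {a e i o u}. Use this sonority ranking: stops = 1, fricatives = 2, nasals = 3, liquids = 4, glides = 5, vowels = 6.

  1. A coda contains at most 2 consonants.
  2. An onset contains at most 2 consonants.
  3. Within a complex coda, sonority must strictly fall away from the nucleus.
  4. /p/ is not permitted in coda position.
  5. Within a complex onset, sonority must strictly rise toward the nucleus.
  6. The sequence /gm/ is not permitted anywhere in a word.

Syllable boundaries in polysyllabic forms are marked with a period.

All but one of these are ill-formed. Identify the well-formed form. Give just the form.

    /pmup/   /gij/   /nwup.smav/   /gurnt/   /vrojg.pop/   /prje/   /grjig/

/gij/

/pmup/ — violates constraint 4: syllable 1 coda contains /p/ → ill-formed
/gij/ — σ1 onset /g/, coda /j/ ok → well-formed
/nwup.smav/ — violates constraint 4: syllable 1 coda contains /p/ → ill-formed
/gurnt/ — violates constraint 1: syllable 1 coda /rnt/ has 3 consonants (> 2) → ill-formed
/vrojg.pop/ — violates constraint 4: syllable 2 coda contains /p/ → ill-formed
/prje/ — violates constraint 2: syllable 1 onset /prj/ has 3 consonants (> 2) → ill-formed
/grjig/ — violates constraint 2: syllable 1 onset /grj/ has 3 consonants (> 2) → ill-formed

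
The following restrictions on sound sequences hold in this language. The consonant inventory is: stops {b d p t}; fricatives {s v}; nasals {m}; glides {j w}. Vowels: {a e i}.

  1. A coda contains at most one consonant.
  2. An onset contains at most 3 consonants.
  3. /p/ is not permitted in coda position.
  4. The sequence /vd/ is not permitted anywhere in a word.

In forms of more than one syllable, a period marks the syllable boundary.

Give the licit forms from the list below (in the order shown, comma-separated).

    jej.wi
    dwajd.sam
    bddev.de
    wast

jej.wi — σ1 onset /j/, coda /j/ ok; σ2 onset /w/, coda /∅/ ok → licit
dwajd.sam — violates constraint 1: syllable 1 coda /jd/ has 2 consonants (> 1) → illicit
bddev.de — violates constraint 4: contains banned sequence /vd/ → illicit
wast — violates constraint 1: syllable 1 coda /st/ has 2 consonants (> 1) → illicit

jej.wi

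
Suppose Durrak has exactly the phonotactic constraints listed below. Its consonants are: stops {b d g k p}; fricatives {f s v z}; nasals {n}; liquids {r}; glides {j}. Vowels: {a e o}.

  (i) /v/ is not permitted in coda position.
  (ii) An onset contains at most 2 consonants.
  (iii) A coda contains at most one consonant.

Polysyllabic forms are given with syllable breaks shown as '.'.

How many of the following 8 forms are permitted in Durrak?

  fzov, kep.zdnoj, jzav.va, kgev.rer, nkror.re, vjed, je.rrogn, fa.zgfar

fzov — violates constraint (i): syllable 1 coda contains /v/ → not permitted
kep.zdnoj — violates constraint (ii): syllable 2 onset /zdn/ has 3 consonants (> 2) → not permitted
jzav.va — violates constraint (i): syllable 1 coda contains /v/ → not permitted
kgev.rer — violates constraint (i): syllable 1 coda contains /v/ → not permitted
nkror.re — violates constraint (ii): syllable 1 onset /nkr/ has 3 consonants (> 2) → not permitted
vjed — σ1 onset /vj/ (2C), coda /d/ ok → permitted
je.rrogn — violates constraint (iii): syllable 2 coda /gn/ has 2 consonants (> 1) → not permitted
fa.zgfar — violates constraint (ii): syllable 2 onset /zgf/ has 3 consonants (> 2) → not permitted
Permitted: vjed → 1.

1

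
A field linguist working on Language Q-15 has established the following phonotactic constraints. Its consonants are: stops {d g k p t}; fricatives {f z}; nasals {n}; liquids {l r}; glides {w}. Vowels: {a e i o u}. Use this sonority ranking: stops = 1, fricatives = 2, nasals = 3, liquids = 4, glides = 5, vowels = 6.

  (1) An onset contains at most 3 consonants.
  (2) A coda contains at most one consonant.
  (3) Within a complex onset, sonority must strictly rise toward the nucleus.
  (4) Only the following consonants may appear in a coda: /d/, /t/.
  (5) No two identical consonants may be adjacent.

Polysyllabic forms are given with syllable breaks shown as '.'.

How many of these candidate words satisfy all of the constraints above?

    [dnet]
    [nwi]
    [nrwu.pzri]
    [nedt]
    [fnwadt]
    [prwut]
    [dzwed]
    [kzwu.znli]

[dnet] — σ1 onset /dn/ (1→3 rises), coda /t/ ok → permitted
[nwi] — σ1 onset /nw/ (3→5 rises), coda /∅/ ok → permitted
[nrwu.pzri] — σ1 onset /nrw/ (3→4→5 rises), coda /∅/ ok; σ2 onset /pzr/ (1→2→4 rises), coda /∅/ ok → permitted
[nedt] — violates constraint 2: syllable 1 coda /dt/ has 2 consonants (> 1) → not permitted
[fnwadt] — violates constraint 2: syllable 1 coda /dt/ has 2 consonants (> 1) → not permitted
[prwut] — σ1 onset /prw/ (1→4→5 rises), coda /t/ ok → permitted
[dzwed] — σ1 onset /dzw/ (1→2→5 rises), coda /d/ ok → permitted
[kzwu.znli] — σ1 onset /kzw/ (1→2→5 rises), coda /∅/ ok; σ2 onset /znl/ (2→3→4 rises), coda /∅/ ok → permitted
Permitted: [dnet], [nwi], [nrwu.pzri], [prwut], [dzwed], [kzwu.znli] → 6.

6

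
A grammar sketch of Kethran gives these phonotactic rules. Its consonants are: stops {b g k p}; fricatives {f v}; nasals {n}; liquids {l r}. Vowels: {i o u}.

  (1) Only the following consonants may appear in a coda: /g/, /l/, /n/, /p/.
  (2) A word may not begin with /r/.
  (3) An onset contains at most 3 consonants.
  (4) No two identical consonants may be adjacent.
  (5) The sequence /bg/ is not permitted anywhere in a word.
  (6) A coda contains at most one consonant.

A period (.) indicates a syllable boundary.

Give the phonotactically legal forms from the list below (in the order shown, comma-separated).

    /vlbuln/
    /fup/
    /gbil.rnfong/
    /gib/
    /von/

/vlbuln/ — violates constraint 6: syllable 1 coda /ln/ has 2 consonants (> 1) → phonotactically illegal
/fup/ — σ1 onset /f/, coda /p/ ok → phonotactically legal
/gbil.rnfong/ — violates constraint 6: syllable 2 coda /ng/ has 2 consonants (> 1) → phonotactically illegal
/gib/ — violates constraint 1: syllable 1 coda contains /b/, which is not a licensed coda consonant → phonotactically illegal
/von/ — σ1 onset /v/, coda /n/ ok → phonotactically legal

/fup/, /von/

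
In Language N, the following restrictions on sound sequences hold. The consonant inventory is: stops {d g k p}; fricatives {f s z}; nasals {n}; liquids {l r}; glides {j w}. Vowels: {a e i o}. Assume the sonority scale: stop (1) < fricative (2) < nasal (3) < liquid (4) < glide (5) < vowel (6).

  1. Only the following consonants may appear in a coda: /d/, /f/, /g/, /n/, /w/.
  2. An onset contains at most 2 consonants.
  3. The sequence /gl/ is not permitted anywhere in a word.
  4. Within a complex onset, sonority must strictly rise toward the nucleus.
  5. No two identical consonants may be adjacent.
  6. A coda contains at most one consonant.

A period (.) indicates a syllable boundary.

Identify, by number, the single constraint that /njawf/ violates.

/njawf/: syllable 1 coda /wf/ has 2 consonants (> 1).
This is a violation of constraint 6: "A coda contains at most one consonant."
The remaining constraints (1, 2, 3, 4, 5) are satisfied.

6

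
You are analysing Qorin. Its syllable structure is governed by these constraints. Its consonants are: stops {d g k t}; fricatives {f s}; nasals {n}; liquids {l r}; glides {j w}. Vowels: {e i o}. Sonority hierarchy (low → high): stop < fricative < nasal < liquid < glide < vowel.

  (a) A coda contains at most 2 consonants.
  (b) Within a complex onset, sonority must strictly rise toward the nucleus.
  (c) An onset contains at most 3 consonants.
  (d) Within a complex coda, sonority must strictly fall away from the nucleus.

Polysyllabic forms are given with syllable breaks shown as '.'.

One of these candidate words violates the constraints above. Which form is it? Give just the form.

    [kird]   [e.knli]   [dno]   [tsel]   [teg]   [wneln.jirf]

[wneln.jirf]

[kird] — σ1 onset /k/, coda /rd/ (4→1 falls) ok → permitted
[e.knli] — σ1 onset /∅/, coda /∅/ ok; σ2 onset /knl/ (1→3→4 rises), coda /∅/ ok → permitted
[dno] — σ1 onset /dn/ (1→3 rises), coda /∅/ ok → permitted
[tsel] — σ1 onset /ts/ (1→2 rises), coda /l/ ok → permitted
[teg] — σ1 onset /t/, coda /g/ ok → permitted
[wneln.jirf] — violates constraint (b): syllable 1 onset /wn/: /w/ (glide, 5) → /n/ (nasal, 3) does not rise → not permitted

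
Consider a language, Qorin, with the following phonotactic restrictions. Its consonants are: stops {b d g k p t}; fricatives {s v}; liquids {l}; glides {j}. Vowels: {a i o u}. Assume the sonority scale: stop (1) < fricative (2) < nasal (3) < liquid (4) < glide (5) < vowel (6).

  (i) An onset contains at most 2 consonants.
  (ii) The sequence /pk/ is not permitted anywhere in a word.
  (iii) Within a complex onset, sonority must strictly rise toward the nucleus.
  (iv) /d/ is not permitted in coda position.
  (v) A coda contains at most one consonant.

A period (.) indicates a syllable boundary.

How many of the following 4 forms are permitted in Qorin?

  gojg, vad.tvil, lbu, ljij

gojg — violates constraint (v): syllable 1 coda /jg/ has 2 consonants (> 1) → not permitted
vad.tvil — violates constraint (iv): syllable 1 coda contains /d/ → not permitted
lbu — violates constraint (iii): syllable 1 onset /lb/: /l/ (liquid, 4) → /b/ (stop, 1) does not rise → not permitted
ljij — σ1 onset /lj/ (4→5 rises), coda /j/ ok → permitted
Permitted: ljij → 1.

1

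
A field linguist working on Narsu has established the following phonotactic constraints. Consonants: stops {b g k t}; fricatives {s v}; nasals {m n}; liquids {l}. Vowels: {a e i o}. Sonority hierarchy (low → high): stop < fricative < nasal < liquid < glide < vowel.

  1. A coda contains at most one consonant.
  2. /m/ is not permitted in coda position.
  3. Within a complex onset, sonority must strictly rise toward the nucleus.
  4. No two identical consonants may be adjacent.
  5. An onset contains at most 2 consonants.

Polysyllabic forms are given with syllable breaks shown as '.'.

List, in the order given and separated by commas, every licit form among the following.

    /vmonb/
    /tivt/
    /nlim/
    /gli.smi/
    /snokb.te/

/gli.smi/

/vmonb/ — violates constraint 1: syllable 1 coda /nb/ has 2 consonants (> 1) → illicit
/tivt/ — violates constraint 1: syllable 1 coda /vt/ has 2 consonants (> 1) → illicit
/nlim/ — violates constraint 2: syllable 1 coda contains /m/ → illicit
/gli.smi/ — σ1 onset /gl/ (1→4 rises), coda /∅/ ok; σ2 onset /sm/ (2→3 rises), coda /∅/ ok → licit
/snokb.te/ — violates constraint 1: syllable 1 coda /kb/ has 2 consonants (> 1) → illicit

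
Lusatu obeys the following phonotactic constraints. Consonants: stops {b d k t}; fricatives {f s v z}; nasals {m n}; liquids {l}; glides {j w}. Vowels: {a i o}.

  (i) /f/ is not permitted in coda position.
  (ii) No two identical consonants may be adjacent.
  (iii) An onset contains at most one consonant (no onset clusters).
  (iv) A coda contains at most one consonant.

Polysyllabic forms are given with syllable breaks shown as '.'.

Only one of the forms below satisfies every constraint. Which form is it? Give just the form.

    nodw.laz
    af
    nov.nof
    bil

bil

nodw.laz — violates constraint (iv): syllable 1 coda /dw/ has 2 consonants (> 1) → illicit
af — violates constraint (i): syllable 1 coda contains /f/ → illicit
nov.nof — violates constraint (i): syllable 2 coda contains /f/ → illicit
bil — σ1 onset /b/, coda /l/ ok → licit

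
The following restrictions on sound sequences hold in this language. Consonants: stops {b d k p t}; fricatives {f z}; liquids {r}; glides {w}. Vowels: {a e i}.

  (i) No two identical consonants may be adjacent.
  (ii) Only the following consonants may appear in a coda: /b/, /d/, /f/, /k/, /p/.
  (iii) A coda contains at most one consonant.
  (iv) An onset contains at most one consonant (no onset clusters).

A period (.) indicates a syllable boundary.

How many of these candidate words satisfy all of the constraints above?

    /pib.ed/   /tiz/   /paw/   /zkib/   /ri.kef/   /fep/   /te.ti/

4

/pib.ed/ — σ1 onset /p/, coda /b/ ok; σ2 onset /∅/, coda /d/ ok → phonotactically legal
/tiz/ — violates constraint (ii): syllable 1 coda contains /z/, which is not a licensed coda consonant → phonotactically illegal
/paw/ — violates constraint (ii): syllable 1 coda contains /w/, which is not a licensed coda consonant → phonotactically illegal
/zkib/ — violates constraint (iv): syllable 1 onset /zk/ has 2 consonants (> 1) → phonotactically illegal
/ri.kef/ — σ1 onset /r/, coda /∅/ ok; σ2 onset /k/, coda /f/ ok → phonotactically legal
/fep/ — σ1 onset /f/, coda /p/ ok → phonotactically legal
/te.ti/ — σ1 onset /t/, coda /∅/ ok; σ2 onset /t/, coda /∅/ ok → phonotactically legal
Phonotactically legal: /pib.ed/, /ri.kef/, /fep/, /te.ti/ → 4.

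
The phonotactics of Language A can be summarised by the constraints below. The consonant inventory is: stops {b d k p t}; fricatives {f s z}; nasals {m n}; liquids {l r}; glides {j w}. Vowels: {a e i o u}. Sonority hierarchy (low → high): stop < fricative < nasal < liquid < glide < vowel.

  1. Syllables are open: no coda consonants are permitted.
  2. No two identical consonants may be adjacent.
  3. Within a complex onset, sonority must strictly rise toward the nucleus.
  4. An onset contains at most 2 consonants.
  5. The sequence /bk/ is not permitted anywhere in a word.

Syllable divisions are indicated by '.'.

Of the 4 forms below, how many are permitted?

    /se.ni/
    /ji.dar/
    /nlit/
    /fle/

2

/se.ni/ — σ1 onset /s/, coda /∅/ ok; σ2 onset /n/, coda /∅/ ok → permitted
/ji.dar/ — violates constraint 1: syllable 2 coda /r/ has 1 consonant (> 0) → not permitted
/nlit/ — violates constraint 1: syllable 1 coda /t/ has 1 consonant (> 0) → not permitted
/fle/ — σ1 onset /fl/ (2→4 rises), coda /∅/ ok → permitted
Permitted: /se.ni/, /fle/ → 2.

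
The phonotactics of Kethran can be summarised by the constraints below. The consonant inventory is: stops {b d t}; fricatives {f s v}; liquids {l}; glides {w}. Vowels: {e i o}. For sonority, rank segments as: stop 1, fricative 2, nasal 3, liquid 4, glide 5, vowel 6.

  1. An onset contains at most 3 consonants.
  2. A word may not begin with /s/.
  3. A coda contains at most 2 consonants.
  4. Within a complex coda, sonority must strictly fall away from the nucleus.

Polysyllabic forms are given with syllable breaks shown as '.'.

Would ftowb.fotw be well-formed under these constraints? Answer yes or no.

no

ftowb.fotw — violates constraint 4: syllable 2 coda /tw/: /t/ (stop, 1) → /w/ (glide, 5) does not fall → ill-formed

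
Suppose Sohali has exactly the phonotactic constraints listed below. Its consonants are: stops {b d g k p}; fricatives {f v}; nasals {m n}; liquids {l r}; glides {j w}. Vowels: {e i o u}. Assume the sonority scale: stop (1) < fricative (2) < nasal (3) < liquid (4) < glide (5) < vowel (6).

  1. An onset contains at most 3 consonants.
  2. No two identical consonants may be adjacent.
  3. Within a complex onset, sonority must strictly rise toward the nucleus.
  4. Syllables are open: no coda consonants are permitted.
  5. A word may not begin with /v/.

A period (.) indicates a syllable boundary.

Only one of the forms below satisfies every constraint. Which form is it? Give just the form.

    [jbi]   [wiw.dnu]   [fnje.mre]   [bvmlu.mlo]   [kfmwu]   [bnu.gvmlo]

[jbi] — violates constraint 3: syllable 1 onset /jb/: /j/ (glide, 5) → /b/ (stop, 1) does not rise → not permitted
[wiw.dnu] — violates constraint 4: syllable 1 coda /w/ has 1 consonant (> 0) → not permitted
[fnje.mre] — σ1 onset /fnj/ (2→3→5 rises), coda /∅/ ok; σ2 onset /mr/ (3→4 rises), coda /∅/ ok → permitted
[bvmlu.mlo] — violates constraint 1: syllable 1 onset /bvml/ has 4 consonants (> 3) → not permitted
[kfmwu] — violates constraint 1: syllable 1 onset /kfmw/ has 4 consonants (> 3) → not permitted
[bnu.gvmlo] — violates constraint 1: syllable 2 onset /gvml/ has 4 consonants (> 3) → not permitted

[fnje.mre]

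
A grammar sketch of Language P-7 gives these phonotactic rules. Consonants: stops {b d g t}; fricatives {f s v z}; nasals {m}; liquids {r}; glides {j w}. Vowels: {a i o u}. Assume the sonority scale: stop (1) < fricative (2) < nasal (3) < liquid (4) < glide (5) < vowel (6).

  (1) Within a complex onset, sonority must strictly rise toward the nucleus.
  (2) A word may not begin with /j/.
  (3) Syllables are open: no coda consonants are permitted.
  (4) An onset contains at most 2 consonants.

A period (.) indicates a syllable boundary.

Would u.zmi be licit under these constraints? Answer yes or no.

yes

u.zmi — σ1 onset /∅/, coda /∅/ ok; σ2 onset /zm/ (2→3 rises), coda /∅/ ok → licit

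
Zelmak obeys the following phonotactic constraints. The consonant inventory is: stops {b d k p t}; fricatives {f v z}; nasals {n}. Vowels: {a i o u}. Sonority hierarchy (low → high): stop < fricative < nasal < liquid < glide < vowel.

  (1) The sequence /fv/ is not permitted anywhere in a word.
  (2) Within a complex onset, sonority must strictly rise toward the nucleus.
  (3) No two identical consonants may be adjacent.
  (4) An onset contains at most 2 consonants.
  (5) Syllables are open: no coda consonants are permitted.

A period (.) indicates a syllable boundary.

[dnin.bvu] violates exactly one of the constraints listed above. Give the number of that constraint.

5

[dnin.bvu]: syllable 1 coda /n/ has 1 consonant (> 0).
This is a violation of constraint 5: "Syllables are open: no coda consonants are permitted."
The remaining constraints (1, 2, 3, 4) are satisfied.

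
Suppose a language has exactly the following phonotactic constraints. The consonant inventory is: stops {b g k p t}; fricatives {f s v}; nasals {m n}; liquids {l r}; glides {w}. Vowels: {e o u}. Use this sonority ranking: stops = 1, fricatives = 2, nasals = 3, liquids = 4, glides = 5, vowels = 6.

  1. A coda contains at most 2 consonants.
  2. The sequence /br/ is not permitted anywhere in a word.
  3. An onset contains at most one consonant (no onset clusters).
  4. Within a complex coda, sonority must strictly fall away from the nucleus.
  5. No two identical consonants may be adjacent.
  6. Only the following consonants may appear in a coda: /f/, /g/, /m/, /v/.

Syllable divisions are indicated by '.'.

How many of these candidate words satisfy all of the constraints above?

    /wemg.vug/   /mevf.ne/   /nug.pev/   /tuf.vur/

/wemg.vug/ — σ1 onset /w/, coda /mg/ (3→1 falls) ok; σ2 onset /v/, coda /g/ ok → licit
/mevf.ne/ — violates constraint 4: syllable 1 coda /vf/: /v/ (fricative, 2) → /f/ (fricative, 2) does not fall → illicit
/nug.pev/ — σ1 onset /n/, coda /g/ ok; σ2 onset /p/, coda /v/ ok → licit
/tuf.vur/ — violates constraint 6: syllable 2 coda contains /r/, which is not a licensed coda consonant → illicit
Licit: /wemg.vug/, /nug.pev/ → 2.

2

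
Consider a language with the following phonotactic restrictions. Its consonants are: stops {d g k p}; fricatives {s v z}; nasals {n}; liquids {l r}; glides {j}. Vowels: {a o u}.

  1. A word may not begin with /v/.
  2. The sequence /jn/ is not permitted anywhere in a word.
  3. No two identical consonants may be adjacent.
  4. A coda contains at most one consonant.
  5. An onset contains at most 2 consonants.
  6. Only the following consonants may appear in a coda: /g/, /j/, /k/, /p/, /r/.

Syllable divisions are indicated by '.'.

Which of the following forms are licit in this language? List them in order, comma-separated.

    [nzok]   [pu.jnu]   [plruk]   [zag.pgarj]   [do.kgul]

[nzok]

[nzok] — σ1 onset /nz/ (2C), coda /k/ ok → licit
[pu.jnu] — violates constraint 2: contains banned sequence /jn/ → illicit
[plruk] — violates constraint 5: syllable 1 onset /plr/ has 3 consonants (> 2) → illicit
[zag.pgarj] — violates constraint 4: syllable 2 coda /rj/ has 2 consonants (> 1) → illicit
[do.kgul] — violates constraint 6: syllable 2 coda contains /l/, which is not a licensed coda consonant → illicit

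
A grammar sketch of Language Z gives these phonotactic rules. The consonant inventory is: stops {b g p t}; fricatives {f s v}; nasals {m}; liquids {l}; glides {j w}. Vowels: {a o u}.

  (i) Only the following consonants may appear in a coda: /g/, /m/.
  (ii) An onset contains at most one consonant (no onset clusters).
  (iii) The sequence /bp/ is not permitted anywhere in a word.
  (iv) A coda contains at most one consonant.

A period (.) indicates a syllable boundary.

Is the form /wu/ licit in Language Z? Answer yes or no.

yes

/wu/ — σ1 onset /w/, coda /∅/ ok → licit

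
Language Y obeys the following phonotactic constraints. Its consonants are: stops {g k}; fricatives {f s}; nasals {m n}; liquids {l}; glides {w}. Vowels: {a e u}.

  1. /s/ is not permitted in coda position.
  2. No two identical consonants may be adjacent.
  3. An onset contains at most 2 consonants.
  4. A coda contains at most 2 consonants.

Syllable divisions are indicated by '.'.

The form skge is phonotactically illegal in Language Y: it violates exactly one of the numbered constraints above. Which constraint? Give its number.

3

skge: syllable 1 onset /skg/ has 3 consonants (> 2).
This is a violation of constraint 3: "An onset contains at most 2 consonants."
The remaining constraints (1, 2, 4) are satisfied.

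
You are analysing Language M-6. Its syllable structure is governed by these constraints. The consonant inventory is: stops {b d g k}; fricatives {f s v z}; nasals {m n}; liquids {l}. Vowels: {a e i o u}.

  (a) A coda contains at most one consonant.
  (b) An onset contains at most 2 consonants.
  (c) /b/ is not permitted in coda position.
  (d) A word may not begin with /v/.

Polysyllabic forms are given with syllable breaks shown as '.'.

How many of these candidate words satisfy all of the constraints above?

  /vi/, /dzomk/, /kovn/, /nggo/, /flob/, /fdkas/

0

/vi/ — violates constraint (d): word begins with /v/ → illicit
/dzomk/ — violates constraint (a): syllable 1 coda /mk/ has 2 consonants (> 1) → illicit
/kovn/ — violates constraint (a): syllable 1 coda /vn/ has 2 consonants (> 1) → illicit
/nggo/ — violates constraint (b): syllable 1 onset /ngg/ has 3 consonants (> 2) → illicit
/flob/ — violates constraint (c): syllable 1 coda contains /b/ → illicit
/fdkas/ — violates constraint (b): syllable 1 onset /fdk/ has 3 consonants (> 2) → illicit
No form is licit → 0.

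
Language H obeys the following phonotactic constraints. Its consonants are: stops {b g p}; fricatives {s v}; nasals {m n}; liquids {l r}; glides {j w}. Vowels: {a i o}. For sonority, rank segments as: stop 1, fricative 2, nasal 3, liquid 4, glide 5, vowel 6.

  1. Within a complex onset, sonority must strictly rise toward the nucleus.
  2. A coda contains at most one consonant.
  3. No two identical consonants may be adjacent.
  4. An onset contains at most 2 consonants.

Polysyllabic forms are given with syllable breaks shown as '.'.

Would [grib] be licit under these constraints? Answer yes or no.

yes

[grib] — σ1 onset /gr/ (1→4 rises), coda /b/ ok → licit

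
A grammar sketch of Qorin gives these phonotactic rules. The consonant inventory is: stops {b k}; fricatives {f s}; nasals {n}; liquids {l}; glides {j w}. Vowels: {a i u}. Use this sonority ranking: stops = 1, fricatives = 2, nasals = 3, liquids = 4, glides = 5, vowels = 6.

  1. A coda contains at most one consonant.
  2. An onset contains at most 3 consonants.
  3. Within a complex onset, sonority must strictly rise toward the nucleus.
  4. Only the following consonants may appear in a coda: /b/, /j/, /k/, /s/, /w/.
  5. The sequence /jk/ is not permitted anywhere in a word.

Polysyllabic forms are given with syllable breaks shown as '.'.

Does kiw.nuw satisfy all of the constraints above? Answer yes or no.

kiw.nuw — σ1 onset /k/, coda /w/ ok; σ2 onset /n/, coda /w/ ok → permitted

yes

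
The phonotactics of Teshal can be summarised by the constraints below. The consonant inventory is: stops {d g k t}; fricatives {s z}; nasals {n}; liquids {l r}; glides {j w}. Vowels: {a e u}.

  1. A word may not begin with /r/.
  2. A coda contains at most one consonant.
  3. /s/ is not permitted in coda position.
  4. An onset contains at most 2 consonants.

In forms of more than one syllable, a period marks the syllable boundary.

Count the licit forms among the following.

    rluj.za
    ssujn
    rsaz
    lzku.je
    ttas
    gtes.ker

rluj.za — violates constraint 1: word begins with /r/ → illicit
ssujn — violates constraint 2: syllable 1 coda /jn/ has 2 consonants (> 1) → illicit
rsaz — violates constraint 1: word begins with /r/ → illicit
lzku.je — violates constraint 4: syllable 1 onset /lzk/ has 3 consonants (> 2) → illicit
ttas — violates constraint 3: syllable 1 coda contains /s/ → illicit
gtes.ker — violates constraint 3: syllable 1 coda contains /s/ → illicit
No form is licit → 0.

0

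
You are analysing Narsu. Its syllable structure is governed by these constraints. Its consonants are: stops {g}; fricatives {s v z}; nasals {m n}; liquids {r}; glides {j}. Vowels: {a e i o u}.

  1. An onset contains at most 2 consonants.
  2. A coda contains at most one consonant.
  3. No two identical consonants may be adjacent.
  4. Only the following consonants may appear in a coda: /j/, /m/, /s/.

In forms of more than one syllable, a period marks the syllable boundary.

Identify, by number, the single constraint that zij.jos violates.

3

zij.jos: adjacent identical consonants /jj/.
This is a violation of constraint 3: "No two identical consonants may be adjacent."
The remaining constraints (1, 2, 4) are satisfied.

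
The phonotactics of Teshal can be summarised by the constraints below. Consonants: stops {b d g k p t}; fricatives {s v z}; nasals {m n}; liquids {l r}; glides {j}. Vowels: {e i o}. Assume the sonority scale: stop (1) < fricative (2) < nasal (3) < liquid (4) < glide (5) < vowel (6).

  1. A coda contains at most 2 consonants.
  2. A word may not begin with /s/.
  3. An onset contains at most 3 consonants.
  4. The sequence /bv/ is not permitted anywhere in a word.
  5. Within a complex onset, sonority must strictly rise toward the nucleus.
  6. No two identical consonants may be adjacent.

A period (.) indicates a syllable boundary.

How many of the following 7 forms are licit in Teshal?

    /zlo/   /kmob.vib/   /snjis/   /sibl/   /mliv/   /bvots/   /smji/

/zlo/ — σ1 onset /zl/ (2→4 rises), coda /∅/ ok → licit
/kmob.vib/ — violates constraint 4: contains banned sequence /bv/ → illicit
/snjis/ — violates constraint 2: word begins with /s/ → illicit
/sibl/ — violates constraint 2: word begins with /s/ → illicit
/mliv/ — σ1 onset /ml/ (3→4 rises), coda /v/ ok → licit
/bvots/ — violates constraint 4: contains banned sequence /bv/ → illicit
/smji/ — violates constraint 2: word begins with /s/ → illicit
Licit: /zlo/, /mliv/ → 2.

2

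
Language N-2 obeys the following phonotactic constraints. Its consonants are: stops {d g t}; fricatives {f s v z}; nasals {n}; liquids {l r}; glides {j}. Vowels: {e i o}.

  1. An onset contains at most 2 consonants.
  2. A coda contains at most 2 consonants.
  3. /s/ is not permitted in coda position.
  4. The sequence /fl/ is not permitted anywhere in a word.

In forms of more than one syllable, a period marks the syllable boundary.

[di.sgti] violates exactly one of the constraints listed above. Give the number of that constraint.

1

[di.sgti]: syllable 2 onset /sgt/ has 3 consonants (> 2).
This is a violation of constraint 1: "An onset contains at most 2 consonants."
The remaining constraints (2, 3, 4) are satisfied.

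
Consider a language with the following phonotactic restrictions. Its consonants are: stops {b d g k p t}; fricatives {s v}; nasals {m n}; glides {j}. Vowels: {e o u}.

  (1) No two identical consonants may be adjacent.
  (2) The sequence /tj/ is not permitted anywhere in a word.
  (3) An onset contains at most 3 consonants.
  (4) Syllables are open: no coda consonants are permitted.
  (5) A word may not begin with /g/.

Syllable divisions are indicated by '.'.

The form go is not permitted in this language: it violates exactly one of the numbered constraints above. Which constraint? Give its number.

go: word begins with /g/.
This is a violation of constraint 5: "A word may not begin with /g/."
The remaining constraints (1, 2, 3, 4) are satisfied.

5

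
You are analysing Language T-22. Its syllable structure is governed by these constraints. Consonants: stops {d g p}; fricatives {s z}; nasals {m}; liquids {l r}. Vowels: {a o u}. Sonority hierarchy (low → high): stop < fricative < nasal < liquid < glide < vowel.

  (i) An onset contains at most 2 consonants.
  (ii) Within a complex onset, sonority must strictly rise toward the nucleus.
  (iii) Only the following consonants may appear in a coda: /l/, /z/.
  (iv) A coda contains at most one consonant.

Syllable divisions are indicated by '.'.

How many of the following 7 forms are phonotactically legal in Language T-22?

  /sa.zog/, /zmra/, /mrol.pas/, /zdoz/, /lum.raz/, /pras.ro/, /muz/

/sa.zog/ — violates constraint (iii): syllable 2 coda contains /g/, which is not a licensed coda consonant → phonotactically illegal
/zmra/ — violates constraint (i): syllable 1 onset /zmr/ has 3 consonants (> 2) → phonotactically illegal
/mrol.pas/ — violates constraint (iii): syllable 2 coda contains /s/, which is not a licensed coda consonant → phonotactically illegal
/zdoz/ — violates constraint (ii): syllable 1 onset /zd/: /z/ (fricative, 2) → /d/ (stop, 1) does not rise → phonotactically illegal
/lum.raz/ — violates constraint (iii): syllable 1 coda contains /m/, which is not a licensed coda consonant → phonotactically illegal
/pras.ro/ — violates constraint (iii): syllable 1 coda contains /s/, which is not a licensed coda consonant → phonotactically illegal
/muz/ — σ1 onset /m/, coda /z/ ok → phonotactically legal
Phonotactically legal: /muz/ → 1.

1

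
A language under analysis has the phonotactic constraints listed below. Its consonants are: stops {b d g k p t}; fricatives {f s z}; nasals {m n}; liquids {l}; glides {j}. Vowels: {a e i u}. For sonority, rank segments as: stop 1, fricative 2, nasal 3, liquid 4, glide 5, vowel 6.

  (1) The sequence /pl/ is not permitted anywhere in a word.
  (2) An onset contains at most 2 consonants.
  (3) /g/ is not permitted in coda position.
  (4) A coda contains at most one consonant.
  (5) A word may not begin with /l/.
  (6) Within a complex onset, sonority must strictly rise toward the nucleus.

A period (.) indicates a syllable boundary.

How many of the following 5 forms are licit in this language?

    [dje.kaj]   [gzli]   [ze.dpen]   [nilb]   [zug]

[dje.kaj] — σ1 onset /dj/ (1→5 rises), coda /∅/ ok; σ2 onset /k/, coda /j/ ok → licit
[gzli] — violates constraint 2: syllable 1 onset /gzl/ has 3 consonants (> 2) → illicit
[ze.dpen] — violates constraint 6: syllable 2 onset /dp/: /d/ (stop, 1) → /p/ (stop, 1) does not rise → illicit
[nilb] — violates constraint 4: syllable 1 coda /lb/ has 2 consonants (> 1) → illicit
[zug] — violates constraint 3: syllable 1 coda contains /g/ → illicit
Licit: [dje.kaj] → 1.

1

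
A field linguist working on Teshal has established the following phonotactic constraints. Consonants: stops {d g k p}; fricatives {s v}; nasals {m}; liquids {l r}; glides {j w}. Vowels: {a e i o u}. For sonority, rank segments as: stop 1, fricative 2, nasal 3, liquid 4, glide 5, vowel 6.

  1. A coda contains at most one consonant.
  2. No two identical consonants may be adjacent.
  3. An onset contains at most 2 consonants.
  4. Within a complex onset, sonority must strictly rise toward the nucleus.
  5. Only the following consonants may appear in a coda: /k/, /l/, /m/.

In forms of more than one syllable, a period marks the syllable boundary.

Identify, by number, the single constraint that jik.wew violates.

jik.wew: syllable 2 coda contains /w/, which is not a licensed coda consonant.
This is a violation of constraint 5: "Only the following consonants may appear in a coda: /k/, /l/, /m/."
The remaining constraints (1, 2, 3, 4) are satisfied.

5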